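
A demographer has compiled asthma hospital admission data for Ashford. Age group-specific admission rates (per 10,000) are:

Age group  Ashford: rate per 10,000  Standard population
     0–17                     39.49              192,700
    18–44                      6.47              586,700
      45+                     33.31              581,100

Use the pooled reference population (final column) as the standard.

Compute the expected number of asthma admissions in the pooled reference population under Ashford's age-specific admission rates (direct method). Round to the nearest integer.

Expected asthma admissions = Σ (standard pop × age-specific rate ÷ 10,000)
= 192,700×39.49/10,000 + 586,700×6.47/10,000 + 581,100×33.31/10,000
= 760.97 + 379.59 + 1935.64 = 3076.21.

3076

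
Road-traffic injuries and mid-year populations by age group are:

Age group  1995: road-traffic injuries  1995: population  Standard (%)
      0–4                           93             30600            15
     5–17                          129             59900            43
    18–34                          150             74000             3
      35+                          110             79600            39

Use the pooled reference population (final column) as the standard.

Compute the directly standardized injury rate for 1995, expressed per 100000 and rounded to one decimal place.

Age-specific rates per 100000 for 1995: 303.92, 215.36, 202.70, 138.19.
Standard weights: 0.15, 0.43, 0.03, 0.39.
Standardized rate: 0.1500×303.92 + 0.4300×215.36 + 0.0300×202.70 + 0.3900×138.19 = 198.1681 per 100000.

198.2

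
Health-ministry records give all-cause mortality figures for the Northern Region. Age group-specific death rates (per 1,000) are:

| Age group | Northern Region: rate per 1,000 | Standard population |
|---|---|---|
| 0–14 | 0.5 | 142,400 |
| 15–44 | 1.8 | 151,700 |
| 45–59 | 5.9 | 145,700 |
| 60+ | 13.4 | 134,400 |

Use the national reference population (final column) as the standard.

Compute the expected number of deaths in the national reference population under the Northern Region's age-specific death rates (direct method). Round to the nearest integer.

Expected deaths = Σ (standard pop × age-specific rate ÷ 1,000)
= 142,400×0.5/1,000 + 151,700×1.8/1,000 + 145,700×5.9/1,000 + 134,400×13.4/1,000
= 71.20 + 273.06 + 859.63 + 1800.96 = 3004.85.

3005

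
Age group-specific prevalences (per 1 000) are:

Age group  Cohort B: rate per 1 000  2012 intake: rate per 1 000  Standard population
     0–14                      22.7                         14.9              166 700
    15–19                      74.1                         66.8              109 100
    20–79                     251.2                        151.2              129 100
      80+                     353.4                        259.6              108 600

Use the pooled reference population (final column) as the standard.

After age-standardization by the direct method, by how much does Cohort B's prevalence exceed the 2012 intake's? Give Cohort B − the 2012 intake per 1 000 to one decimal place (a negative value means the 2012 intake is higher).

Standard total = 513 500; weights = 0.3246, 0.2125, 0.2514, 0.2115.
Cohort B: 0.3246×22.7 + 0.2125×74.1 + 0.2514×251.2 + 0.2115×353.4 = 161.0079 per 1 000.
The 2012 intake: 0.3246×14.9 + 0.2125×66.8 + 0.2514×151.2 + 0.2115×259.6 = 111.9458 per 1 000.
Difference = 161.0079 − 111.9458 = 49.0621.

49.1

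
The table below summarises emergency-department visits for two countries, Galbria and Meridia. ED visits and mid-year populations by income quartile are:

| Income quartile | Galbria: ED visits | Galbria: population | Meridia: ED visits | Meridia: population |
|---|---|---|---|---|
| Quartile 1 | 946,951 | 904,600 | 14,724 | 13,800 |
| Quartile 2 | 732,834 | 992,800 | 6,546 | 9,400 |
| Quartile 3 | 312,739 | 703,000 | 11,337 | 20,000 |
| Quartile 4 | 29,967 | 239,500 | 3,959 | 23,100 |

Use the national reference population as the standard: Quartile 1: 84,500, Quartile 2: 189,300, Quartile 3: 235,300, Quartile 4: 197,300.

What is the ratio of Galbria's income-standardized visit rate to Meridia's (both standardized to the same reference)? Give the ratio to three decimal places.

Income-specific rates per 1,000 for Galbria: 1046.817, 738.149, 444.863, 125.123.
For Meridia: 1066.957, 696.383, 566.850, 171.385.
Standard total = 706,400; weights = 0.1196, 0.2680, 0.3331, 0.2793.
Galbria: 0.1196×1046.817 + 0.2680×738.149 + 0.3331×444.863 + 0.2793×125.123 = 506.1591 per 1,000.
Meridia: 0.1196×1066.957 + 0.2680×696.383 + 0.3331×566.850 + 0.2793×171.385 = 550.9304 per 1,000.
Ratio = 506.1591 ÷ 550.9304 = 0.91874.

0.919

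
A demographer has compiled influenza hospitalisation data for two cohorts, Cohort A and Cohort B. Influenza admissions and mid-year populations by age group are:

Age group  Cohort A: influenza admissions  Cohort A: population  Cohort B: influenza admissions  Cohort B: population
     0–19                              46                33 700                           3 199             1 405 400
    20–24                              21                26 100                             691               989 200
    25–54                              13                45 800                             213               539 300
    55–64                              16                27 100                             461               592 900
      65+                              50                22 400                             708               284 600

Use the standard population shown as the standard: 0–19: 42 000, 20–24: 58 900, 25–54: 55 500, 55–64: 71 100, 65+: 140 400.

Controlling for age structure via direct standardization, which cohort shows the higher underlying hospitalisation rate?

Age-specific rates per 100 000 for Cohort A: 136.50, 80.46, 28.38, 59.04, 223.21.
For Cohort B: 227.62, 69.85, 39.50, 77.75, 248.77.
Standard total = 367 900; weights = 0.1142, 0.1601, 0.1509, 0.1933, 0.3816.
Cohort A: 0.1142×136.50 + 0.1601×80.46 + 0.1509×28.38 + 0.1933×59.04 + 0.3816×223.21 = 129.3406 per 100 000.
Cohort B: 0.1142×227.62 + 0.1601×69.85 + 0.1509×39.50 + 0.1933×77.75 + 0.3816×248.77 = 153.0910 per 100 000.

Cohort B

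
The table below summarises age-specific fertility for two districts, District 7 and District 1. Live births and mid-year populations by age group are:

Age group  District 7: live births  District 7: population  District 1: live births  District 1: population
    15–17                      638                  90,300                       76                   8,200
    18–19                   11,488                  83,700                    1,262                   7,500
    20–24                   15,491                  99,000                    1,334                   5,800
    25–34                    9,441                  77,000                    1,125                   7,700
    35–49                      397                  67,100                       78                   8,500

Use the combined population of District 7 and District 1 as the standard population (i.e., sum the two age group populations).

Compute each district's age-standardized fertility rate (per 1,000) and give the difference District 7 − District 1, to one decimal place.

Age-specific rates per 1,000 for District 7: 7.065, 137.252, 156.475, 122.610, 5.917.
For District 1: 9.268, 168.267, 230.000, 146.104, 9.176.
Combined standard total = 454,800; weights = 0.2166, 0.2005, 0.2304, 0.1862, 0.1662.
District 7: 0.2166×7.065 + 0.2005×137.252 + 0.2304×156.475 + 0.1862×122.610 + 0.1662×5.917 = 88.9276 per 1,000.
District 1: 0.2166×9.268 + 0.2005×168.267 + 0.2304×230.000 + 0.1862×146.104 + 0.1662×9.176 = 117.4837 per 1,000.
Difference = 88.9276 − 117.4837 = -28.5561.

-28.6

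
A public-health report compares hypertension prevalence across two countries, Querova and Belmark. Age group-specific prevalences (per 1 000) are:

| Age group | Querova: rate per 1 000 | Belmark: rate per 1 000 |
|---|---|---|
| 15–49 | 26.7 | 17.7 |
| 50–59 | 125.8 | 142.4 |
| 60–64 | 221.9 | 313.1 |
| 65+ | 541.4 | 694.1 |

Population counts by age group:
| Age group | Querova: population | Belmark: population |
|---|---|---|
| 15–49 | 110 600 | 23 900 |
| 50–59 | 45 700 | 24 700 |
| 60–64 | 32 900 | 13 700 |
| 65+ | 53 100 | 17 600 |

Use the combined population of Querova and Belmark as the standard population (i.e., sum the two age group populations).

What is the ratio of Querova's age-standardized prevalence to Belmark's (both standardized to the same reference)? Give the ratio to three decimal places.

Combined standard total = 322 200; weights = 0.4174, 0.2185, 0.1446, 0.2194.
Querova: 0.4174×26.7 + 0.2185×125.8 + 0.1446×221.9 + 0.2194×541.4 = 189.5251 per 1 000.
Belmark: 0.4174×17.7 + 0.2185×142.4 + 0.1446×313.1 + 0.2194×694.1 = 236.0923 per 1 000.
Ratio = 189.5251 ÷ 236.0923 = 0.80276.

0.803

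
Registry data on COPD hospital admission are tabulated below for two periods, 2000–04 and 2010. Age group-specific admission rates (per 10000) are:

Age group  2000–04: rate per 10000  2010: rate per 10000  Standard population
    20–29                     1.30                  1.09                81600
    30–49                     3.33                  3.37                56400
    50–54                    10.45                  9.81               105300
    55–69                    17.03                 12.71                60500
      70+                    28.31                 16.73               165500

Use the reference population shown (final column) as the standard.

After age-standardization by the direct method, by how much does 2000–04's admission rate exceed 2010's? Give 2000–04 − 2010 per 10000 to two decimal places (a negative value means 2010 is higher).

Standard total = 469300; weights = 0.1739, 0.1202, 0.2244, 0.1289, 0.3527.
2000–04: 0.1739×1.30 + 0.1202×3.33 + 0.2244×10.45 + 0.1289×17.03 + 0.3527×28.31 = 15.1500 per 10000.
2010: 0.1739×1.09 + 0.1202×3.37 + 0.2244×9.81 + 0.1289×12.71 + 0.3527×16.73 = 10.3341 per 10000.
Difference = 15.1500 − 10.3341 = 4.8159.

4.82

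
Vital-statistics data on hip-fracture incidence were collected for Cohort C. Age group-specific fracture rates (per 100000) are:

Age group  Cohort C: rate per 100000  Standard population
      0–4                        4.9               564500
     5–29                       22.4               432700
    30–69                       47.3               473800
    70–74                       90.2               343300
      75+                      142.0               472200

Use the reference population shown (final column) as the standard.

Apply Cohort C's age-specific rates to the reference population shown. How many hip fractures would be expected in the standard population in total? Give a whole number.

1329

Expected hip fractures = Σ (standard pop × age-specific rate ÷ 100000)
= 564500×4.9/100000 + 432700×22.4/100000 + 473800×47.3/100000 + 343300×90.2/100000 + 472200×142.0/100000
= 27.66 + 96.92 + 224.11 + 309.66 + 670.52 = 1328.87.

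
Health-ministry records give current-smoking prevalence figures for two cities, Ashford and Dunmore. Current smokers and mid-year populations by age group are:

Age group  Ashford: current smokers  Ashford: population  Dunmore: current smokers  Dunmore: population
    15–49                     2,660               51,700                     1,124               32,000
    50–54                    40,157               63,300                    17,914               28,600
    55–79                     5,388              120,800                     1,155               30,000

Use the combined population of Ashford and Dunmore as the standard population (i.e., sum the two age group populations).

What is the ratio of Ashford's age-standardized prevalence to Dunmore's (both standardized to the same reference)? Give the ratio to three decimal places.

Age-specific rates per 1,000 for Ashford: 51.451, 634.392, 44.603.
For Dunmore: 35.125, 626.364, 38.500.
Combined standard total = 326,400; weights = 0.2564, 0.2816, 0.4620.
Ashford: 0.2564×51.451 + 0.2816×634.392 + 0.4620×44.603 = 212.4176 per 1,000.
Dunmore: 0.2564×35.125 + 0.2816×626.364 + 0.4620×38.500 = 203.1513 per 1,000.
Ratio = 212.4176 ÷ 203.1513 = 1.04561.

1.046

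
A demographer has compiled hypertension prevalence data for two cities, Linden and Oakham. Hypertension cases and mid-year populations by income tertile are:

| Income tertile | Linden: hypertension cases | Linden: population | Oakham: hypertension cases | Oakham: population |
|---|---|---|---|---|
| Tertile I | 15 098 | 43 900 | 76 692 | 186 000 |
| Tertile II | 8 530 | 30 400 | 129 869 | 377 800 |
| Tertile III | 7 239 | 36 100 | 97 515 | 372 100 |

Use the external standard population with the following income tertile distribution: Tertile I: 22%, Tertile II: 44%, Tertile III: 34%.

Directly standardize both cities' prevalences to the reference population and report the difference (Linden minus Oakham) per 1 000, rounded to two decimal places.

-63.76

Income-specific rates per 1 000 for Linden: 343.918, 280.592, 200.526.
For Oakham: 412.323, 343.751, 262.067.
Standard weights: 0.22, 0.44, 0.34.
Linden: 0.2200×343.918 + 0.4400×280.592 + 0.3400×200.526 = 267.3014 per 1 000.
Oakham: 0.2200×412.323 + 0.4400×343.751 + 0.3400×262.067 = 331.0639 per 1 000.
Difference = 267.3014 − 331.0639 = -63.7625.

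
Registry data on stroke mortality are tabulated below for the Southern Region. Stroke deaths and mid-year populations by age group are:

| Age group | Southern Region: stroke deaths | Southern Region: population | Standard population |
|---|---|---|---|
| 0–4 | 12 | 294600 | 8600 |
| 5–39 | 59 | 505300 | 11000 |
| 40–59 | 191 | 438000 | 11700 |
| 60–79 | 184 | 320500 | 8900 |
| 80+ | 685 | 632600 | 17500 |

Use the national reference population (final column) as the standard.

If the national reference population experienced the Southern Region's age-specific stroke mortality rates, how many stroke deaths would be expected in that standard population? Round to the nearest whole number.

Age-specific rates per 100000 for the Southern Region: 4.07, 11.68, 43.61, 57.41, 108.28.
Expected stroke deaths = Σ (standard pop × age-specific rate ÷ 100000)
= 8600×4.07/100000 + 11000×11.68/100000 + 11700×43.61/100000 + 8900×57.41/100000 + 17500×108.28/100000
= 0.35 + 1.28 + 5.10 + 5.11 + 18.95 = 30.80.

31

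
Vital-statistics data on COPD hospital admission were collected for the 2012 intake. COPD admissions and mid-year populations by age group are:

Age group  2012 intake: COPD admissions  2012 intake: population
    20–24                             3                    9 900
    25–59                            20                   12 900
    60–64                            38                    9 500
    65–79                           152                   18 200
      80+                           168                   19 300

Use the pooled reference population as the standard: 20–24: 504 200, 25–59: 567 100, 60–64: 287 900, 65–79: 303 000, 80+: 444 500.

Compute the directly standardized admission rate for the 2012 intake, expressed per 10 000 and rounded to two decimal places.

40.74

Age-specific rates per 10 000 for the 2012 intake: 3.03, 15.50, 40.00, 83.52, 87.05.
Standard total = 2 106 700; weights = 0.2393, 0.2692, 0.1367, 0.1438, 0.2110.
Standardized rate: 0.2393×3.03 + 0.2692×15.50 + 0.1367×40.00 + 0.1438×83.52 + 0.2110×87.05 = 40.7433 per 10 000.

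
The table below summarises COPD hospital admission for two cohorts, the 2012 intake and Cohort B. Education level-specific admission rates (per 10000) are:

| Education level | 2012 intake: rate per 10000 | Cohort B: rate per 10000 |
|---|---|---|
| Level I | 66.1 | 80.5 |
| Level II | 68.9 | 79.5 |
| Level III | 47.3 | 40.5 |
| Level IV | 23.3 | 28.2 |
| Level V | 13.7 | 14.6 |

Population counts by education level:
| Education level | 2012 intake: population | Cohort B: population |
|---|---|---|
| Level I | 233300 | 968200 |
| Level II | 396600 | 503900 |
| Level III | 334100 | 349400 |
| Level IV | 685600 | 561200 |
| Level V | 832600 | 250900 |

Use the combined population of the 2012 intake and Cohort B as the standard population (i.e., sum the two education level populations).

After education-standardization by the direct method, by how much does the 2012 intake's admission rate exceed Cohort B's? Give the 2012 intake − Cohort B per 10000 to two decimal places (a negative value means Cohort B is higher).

-5.72

Combined standard total = 5115800; weights = 0.2349, 0.1760, 0.1336, 0.2437, 0.2118.
The 2012 intake: 0.2349×66.1 + 0.1760×68.9 + 0.1336×47.3 + 0.2437×23.3 + 0.2118×13.7 = 42.5520 per 10000.
Cohort B: 0.2349×80.5 + 0.1760×79.5 + 0.1336×40.5 + 0.2437×28.2 + 0.2118×14.6 = 48.2761 per 10000.
Difference = 42.5520 − 48.2761 = -5.7241.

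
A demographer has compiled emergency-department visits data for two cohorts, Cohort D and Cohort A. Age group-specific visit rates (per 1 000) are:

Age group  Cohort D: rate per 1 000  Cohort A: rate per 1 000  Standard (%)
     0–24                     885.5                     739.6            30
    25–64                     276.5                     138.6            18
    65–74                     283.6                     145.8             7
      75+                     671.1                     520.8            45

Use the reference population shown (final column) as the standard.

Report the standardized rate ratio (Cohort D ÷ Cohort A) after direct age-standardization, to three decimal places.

1.297

Standard weights: 0.30, 0.18, 0.07, 0.45.
Cohort D: 0.3000×885.5 + 0.1800×276.5 + 0.0700×283.6 + 0.4500×671.1 = 637.2670 per 1 000.
Cohort A: 0.3000×739.6 + 0.1800×138.6 + 0.0700×145.8 + 0.4500×520.8 = 491.3940 per 1 000.
Ratio = 637.2670 ÷ 491.3940 = 1.29686.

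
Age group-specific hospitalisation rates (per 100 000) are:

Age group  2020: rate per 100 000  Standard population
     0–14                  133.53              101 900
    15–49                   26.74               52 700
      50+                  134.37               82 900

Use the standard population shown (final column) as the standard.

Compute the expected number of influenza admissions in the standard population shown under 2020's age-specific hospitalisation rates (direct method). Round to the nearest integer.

Expected influenza admissions = Σ (standard pop × age-specific rate ÷ 100 000)
= 101 900×133.53/100 000 + 52 700×26.74/100 000 + 82 900×134.37/100 000
= 136.07 + 14.09 + 111.39 = 261.55.

262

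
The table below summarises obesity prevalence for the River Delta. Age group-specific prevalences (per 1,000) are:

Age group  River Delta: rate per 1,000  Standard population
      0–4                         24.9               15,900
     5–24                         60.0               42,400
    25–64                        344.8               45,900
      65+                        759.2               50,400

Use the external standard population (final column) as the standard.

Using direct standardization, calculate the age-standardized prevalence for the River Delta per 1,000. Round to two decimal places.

368.89

Standard total = 154,600; weights = 0.1028, 0.2743, 0.2969, 0.3260.
Standardized rate: 0.1028×24.9 + 0.2743×60.0 + 0.2969×344.8 + 0.3260×759.2 = 368.8869 per 1,000.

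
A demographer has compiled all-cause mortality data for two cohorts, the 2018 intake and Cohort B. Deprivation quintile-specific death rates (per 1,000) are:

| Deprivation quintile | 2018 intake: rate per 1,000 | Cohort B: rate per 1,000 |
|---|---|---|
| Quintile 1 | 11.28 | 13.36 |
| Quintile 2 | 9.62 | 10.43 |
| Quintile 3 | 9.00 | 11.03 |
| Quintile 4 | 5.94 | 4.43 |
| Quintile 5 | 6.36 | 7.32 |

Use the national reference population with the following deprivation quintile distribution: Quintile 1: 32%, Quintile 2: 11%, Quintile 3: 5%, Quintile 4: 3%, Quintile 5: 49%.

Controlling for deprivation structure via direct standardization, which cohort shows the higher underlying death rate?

Standard weights: 0.32, 0.11, 0.05, 0.03, 0.49.
The 2018 intake: 0.3200×11.28 + 0.1100×9.62 + 0.0500×9.00 + 0.0300×5.94 + 0.4900×6.36 = 8.4124 per 1,000.
Cohort B: 0.3200×13.36 + 0.1100×10.43 + 0.0500×11.03 + 0.0300×4.43 + 0.4900×7.32 = 9.6937 per 1,000.

Cohort B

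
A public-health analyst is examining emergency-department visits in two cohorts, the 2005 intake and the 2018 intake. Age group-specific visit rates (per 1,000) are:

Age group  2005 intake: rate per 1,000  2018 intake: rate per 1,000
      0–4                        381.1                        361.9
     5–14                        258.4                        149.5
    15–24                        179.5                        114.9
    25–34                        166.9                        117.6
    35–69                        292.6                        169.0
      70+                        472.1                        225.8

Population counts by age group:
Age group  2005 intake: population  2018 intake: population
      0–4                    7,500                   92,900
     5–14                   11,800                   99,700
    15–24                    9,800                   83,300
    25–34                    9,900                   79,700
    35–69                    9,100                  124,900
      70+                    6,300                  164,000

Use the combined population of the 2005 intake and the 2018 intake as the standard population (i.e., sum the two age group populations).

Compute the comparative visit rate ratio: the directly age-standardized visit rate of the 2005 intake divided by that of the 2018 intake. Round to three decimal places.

1.613

Combined standard total = 698,900; weights = 0.1437, 0.1595, 0.1332, 0.1282, 0.1917, 0.2437.
The 2005 intake: 0.1437×381.1 + 0.1595×258.4 + 0.1332×179.5 + 0.1282×166.9 + 0.1917×292.6 + 0.2437×472.1 = 312.4149 per 1,000.
The 2018 intake: 0.1437×361.9 + 0.1595×149.5 + 0.1332×114.9 + 0.1282×117.6 + 0.1917×169.0 + 0.2437×225.8 = 193.6442 per 1,000.
Ratio = 312.4149 ÷ 193.6442 = 1.61335.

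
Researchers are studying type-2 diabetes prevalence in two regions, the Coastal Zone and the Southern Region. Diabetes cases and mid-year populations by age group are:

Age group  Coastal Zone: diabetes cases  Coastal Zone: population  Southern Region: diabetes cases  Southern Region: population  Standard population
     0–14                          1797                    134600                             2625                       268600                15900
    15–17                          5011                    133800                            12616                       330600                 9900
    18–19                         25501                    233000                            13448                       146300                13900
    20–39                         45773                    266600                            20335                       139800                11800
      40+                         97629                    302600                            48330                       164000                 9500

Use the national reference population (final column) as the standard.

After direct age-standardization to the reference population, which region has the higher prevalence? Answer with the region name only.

Coastal Zone

Age-specific rates per 1000 for the Coastal Zone: 13.351, 37.451, 109.446, 171.692, 322.634.
For the Southern Region: 9.773, 38.161, 91.921, 145.458, 294.695.
Standard total = 61000; weights = 0.2607, 0.1623, 0.2279, 0.1934, 0.1557.
The Coastal Zone: 0.2607×13.351 + 0.1623×37.451 + 0.2279×109.446 + 0.1934×171.692 + 0.1557×322.634 = 117.9563 per 1000.
The Southern Region: 0.2607×9.773 + 0.1623×38.161 + 0.2279×91.921 + 0.1934×145.458 + 0.1557×294.695 = 103.7194 per 1000.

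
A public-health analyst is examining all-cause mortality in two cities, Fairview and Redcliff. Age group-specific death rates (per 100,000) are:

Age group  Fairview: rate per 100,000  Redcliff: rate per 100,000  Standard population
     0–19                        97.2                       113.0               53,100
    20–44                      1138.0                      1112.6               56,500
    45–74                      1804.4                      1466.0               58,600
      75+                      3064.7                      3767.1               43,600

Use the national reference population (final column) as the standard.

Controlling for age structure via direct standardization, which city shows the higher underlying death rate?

Standard total = 211,800; weights = 0.2507, 0.2668, 0.2767, 0.2059.
Fairview: 0.2507×97.2 + 0.2668×1138.0 + 0.2767×1804.4 + 0.2059×3064.7 = 1458.0599 per 100,000.
Redcliff: 0.2507×113.0 + 0.2668×1112.6 + 0.2767×1466.0 + 0.2059×3767.1 = 1506.2104 per 100,000.

Redcliff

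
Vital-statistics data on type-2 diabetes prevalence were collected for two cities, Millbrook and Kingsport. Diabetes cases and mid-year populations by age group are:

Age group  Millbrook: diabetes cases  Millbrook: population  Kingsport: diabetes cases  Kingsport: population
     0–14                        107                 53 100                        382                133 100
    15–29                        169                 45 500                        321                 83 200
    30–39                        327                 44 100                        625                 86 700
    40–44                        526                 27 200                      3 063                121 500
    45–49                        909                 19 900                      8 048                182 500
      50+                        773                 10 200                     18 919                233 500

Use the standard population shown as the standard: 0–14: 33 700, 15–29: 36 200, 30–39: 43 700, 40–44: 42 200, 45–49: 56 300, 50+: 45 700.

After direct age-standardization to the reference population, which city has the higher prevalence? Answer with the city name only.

Kingsport

Age-specific rates per 1 000 for Millbrook: 2.015, 3.714, 7.415, 19.338, 45.678, 75.784.
For Kingsport: 2.870, 3.858, 7.209, 25.210, 44.099, 81.024.
Standard total = 257 800; weights = 0.1307, 0.1404, 0.1695, 0.1637, 0.2184, 0.1773.
Millbrook: 0.1307×2.015 + 0.1404×3.714 + 0.1695×7.415 + 0.1637×19.338 + 0.2184×45.678 + 0.1773×75.784 = 28.6172 per 1 000.
Kingsport: 0.1307×2.870 + 0.1404×3.858 + 0.1695×7.209 + 0.1637×25.210 + 0.2184×44.099 + 0.1773×81.024 = 30.2591 per 1 000.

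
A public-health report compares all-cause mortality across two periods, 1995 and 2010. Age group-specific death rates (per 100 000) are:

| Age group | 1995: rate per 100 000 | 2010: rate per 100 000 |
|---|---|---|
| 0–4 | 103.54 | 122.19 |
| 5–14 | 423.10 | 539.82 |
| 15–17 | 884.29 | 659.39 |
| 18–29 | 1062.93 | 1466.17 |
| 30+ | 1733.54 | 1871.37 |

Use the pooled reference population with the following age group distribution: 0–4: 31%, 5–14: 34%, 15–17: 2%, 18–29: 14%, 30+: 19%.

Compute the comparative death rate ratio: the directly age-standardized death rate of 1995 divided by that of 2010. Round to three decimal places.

0.845

Standard weights: 0.31, 0.34, 0.02, 0.14, 0.19.
1995: 0.3100×103.54 + 0.3400×423.10 + 0.0200×884.29 + 0.1400×1062.93 + 0.1900×1733.54 = 671.8200 per 100 000.
2010: 0.3100×122.19 + 0.3400×539.82 + 0.0200×659.39 + 0.1400×1466.17 + 0.1900×1871.37 = 795.4296 per 100 000.
Ratio = 671.8200 ÷ 795.4296 = 0.84460.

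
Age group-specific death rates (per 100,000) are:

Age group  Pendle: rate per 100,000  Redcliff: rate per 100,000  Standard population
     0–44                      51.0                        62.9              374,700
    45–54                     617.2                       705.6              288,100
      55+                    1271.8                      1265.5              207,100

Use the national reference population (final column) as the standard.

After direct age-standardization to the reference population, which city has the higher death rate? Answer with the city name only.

Standard total = 869,900; weights = 0.4307, 0.3312, 0.2381.
Pendle: 0.4307×51.0 + 0.3312×617.2 + 0.2381×1271.8 = 529.1583 per 100,000.
Redcliff: 0.4307×62.9 + 0.3312×705.6 + 0.2381×1265.5 = 562.0612 per 100,000.

Redcliff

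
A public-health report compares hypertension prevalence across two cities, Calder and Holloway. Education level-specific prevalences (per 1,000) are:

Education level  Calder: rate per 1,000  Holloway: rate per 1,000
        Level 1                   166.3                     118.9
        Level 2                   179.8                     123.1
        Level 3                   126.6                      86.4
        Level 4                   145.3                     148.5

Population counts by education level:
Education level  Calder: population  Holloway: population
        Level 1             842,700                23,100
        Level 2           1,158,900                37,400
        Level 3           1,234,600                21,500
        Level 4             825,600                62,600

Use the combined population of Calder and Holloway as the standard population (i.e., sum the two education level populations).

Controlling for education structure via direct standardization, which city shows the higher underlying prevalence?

Combined standard total = 4,206,400; weights = 0.2058, 0.2844, 0.2986, 0.2112.
Calder: 0.2058×166.3 + 0.2844×179.8 + 0.2986×126.6 + 0.2112×145.3 = 153.8501 per 1,000.
Holloway: 0.2058×118.9 + 0.2844×123.1 + 0.2986×86.4 + 0.2112×148.5 = 116.6396 per 1,000.

Calder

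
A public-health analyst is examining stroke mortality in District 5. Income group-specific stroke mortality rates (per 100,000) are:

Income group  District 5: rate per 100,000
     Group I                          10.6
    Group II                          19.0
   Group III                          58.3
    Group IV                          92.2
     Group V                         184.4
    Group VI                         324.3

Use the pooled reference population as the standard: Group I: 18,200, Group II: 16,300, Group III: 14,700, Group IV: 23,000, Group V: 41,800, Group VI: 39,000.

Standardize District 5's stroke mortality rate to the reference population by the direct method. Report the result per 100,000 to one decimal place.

155.8

Standard total = 153,000; weights = 0.1190, 0.1065, 0.0961, 0.1503, 0.2732, 0.2549.
Standardized rate: 0.1190×10.6 + 0.1065×19.0 + 0.0961×58.3 + 0.1503×92.2 + 0.2732×184.4 + 0.2549×324.3 = 155.7899 per 100,000.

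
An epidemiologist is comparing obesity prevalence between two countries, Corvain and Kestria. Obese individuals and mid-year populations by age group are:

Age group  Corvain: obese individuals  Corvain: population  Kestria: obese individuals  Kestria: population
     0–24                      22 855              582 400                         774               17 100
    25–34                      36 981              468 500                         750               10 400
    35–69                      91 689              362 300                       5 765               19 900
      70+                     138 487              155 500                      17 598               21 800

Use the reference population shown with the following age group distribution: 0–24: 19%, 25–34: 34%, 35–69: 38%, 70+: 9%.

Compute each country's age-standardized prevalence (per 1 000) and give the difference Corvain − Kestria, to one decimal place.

Age-specific rates per 1 000 for Corvain: 39.243, 78.935, 253.075, 890.592.
For Kestria: 45.263, 72.115, 289.698, 807.248.
Standard weights: 0.19, 0.34, 0.38, 0.09.
Corvain: 0.1900×39.243 + 0.3400×78.935 + 0.3800×253.075 + 0.0900×890.592 = 210.6157 per 1 000.
Kestria: 0.1900×45.263 + 0.3400×72.115 + 0.3800×289.698 + 0.0900×807.248 = 215.8570 per 1 000.
Difference = 210.6157 − 215.8570 = -5.2413.

-5.2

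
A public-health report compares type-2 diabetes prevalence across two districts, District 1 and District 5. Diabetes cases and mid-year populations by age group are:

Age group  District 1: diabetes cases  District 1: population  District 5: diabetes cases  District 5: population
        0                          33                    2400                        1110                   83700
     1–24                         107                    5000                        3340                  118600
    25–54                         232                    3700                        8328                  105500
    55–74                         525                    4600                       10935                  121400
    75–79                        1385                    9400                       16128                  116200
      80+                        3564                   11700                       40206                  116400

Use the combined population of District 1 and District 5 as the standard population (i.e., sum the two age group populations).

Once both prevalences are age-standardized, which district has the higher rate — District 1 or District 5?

Age-specific rates per 1000 for District 1: 13.750, 21.400, 62.703, 114.130, 147.340, 304.615.
For District 5: 13.262, 28.162, 78.938, 90.074, 138.795, 345.412.
Combined standard total = 698600; weights = 0.1232, 0.1769, 0.1563, 0.1804, 0.1798, 0.1834.
District 1: 0.1232×13.750 + 0.1769×21.400 + 0.1563×62.703 + 0.1804×114.130 + 0.1798×147.340 + 0.1834×304.615 = 118.2131 per 1000.
District 5: 0.1232×13.262 + 0.1769×28.162 + 0.1563×78.938 + 0.1804×90.074 + 0.1798×138.795 + 0.1834×345.412 = 123.4928 per 1000.
The crude rates (158.86 vs 120.95) would put District 1 higher, but that reflects its age composition; once standardized to a common age structure, District 5 has the higher underlying rate.

District 5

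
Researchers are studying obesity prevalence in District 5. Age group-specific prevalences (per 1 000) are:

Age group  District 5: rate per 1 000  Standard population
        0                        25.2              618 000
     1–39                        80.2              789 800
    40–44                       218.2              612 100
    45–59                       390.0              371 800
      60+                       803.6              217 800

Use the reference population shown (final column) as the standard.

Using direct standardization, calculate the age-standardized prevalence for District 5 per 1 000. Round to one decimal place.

Standard total = 2 609 500; weights = 0.2368, 0.3027, 0.2346, 0.1425, 0.0835.
Standardized rate: 0.2368×25.2 + 0.3027×80.2 + 0.2346×218.2 + 0.1425×390.0 + 0.0835×803.6 = 204.0628 per 1 000.

204.1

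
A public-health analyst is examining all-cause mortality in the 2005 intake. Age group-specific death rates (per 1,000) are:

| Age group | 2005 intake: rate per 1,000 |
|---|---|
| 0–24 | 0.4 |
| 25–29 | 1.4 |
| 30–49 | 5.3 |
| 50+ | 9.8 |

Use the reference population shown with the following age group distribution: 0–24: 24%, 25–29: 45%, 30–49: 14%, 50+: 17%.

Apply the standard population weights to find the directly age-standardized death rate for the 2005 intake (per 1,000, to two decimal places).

Standard weights: 0.24, 0.45, 0.14, 0.17.
Standardized rate: 0.2400×0.4 + 0.4500×1.4 + 0.1400×5.3 + 0.1700×9.8 = 3.1340 per 1,000.

3.13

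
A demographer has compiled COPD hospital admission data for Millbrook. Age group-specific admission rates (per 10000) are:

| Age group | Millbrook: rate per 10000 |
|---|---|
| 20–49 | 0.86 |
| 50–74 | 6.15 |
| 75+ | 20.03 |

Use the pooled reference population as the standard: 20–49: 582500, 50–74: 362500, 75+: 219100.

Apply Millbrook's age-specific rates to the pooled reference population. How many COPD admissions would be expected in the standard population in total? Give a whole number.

Expected COPD admissions = Σ (standard pop × age-specific rate ÷ 10000)
= 582500×0.86/10000 + 362500×6.15/10000 + 219100×20.03/10000
= 50.09 + 222.94 + 438.86 = 711.89.

712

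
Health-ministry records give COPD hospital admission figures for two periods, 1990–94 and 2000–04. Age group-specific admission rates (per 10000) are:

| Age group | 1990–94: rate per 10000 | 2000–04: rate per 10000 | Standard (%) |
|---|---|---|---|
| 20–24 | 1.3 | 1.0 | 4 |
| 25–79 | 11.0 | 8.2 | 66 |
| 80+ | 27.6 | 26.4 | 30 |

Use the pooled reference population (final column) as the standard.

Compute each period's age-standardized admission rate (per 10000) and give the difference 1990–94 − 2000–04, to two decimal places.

Standard weights: 0.04, 0.66, 0.30.
1990–94: 0.0400×1.3 + 0.6600×11.0 + 0.3000×27.6 = 15.5920 per 10000.
2000–04: 0.0400×1.0 + 0.6600×8.2 + 0.3000×26.4 = 13.3720 per 10000.
Difference = 15.5920 − 13.3720 = 2.2200.

2.22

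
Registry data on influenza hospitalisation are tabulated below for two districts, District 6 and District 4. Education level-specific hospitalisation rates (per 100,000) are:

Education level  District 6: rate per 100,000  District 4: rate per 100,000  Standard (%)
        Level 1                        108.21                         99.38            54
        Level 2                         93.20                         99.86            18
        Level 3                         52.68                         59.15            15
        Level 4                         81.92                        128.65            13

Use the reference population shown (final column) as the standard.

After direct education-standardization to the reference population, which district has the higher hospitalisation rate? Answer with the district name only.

Standard weights: 0.54, 0.18, 0.15, 0.13.
District 6: 0.5400×108.21 + 0.1800×93.20 + 0.1500×52.68 + 0.1300×81.92 = 93.7610 per 100,000.
District 4: 0.5400×99.38 + 0.1800×99.86 + 0.1500×59.15 + 0.1300×128.65 = 97.2370 per 100,000.

District 4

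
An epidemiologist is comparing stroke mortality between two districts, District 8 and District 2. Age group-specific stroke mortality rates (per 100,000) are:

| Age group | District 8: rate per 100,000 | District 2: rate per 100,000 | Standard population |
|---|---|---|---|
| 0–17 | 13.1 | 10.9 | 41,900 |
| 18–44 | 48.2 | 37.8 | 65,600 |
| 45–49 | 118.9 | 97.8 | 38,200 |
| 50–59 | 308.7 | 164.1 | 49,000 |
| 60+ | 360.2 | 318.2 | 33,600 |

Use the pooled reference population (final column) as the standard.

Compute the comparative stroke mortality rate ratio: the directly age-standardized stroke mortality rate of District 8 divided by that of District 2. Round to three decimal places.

Standard total = 228,300; weights = 0.1835, 0.2873, 0.1673, 0.2146, 0.1472.
District 8: 0.1835×13.1 + 0.2873×48.2 + 0.1673×118.9 + 0.2146×308.7 + 0.1472×360.2 = 155.4175 per 100,000.
District 2: 0.1835×10.9 + 0.2873×37.8 + 0.1673×97.8 + 0.2146×164.1 + 0.1472×318.2 = 111.2780 per 100,000.
Ratio = 155.4175 ÷ 111.2780 = 1.39666.

1.397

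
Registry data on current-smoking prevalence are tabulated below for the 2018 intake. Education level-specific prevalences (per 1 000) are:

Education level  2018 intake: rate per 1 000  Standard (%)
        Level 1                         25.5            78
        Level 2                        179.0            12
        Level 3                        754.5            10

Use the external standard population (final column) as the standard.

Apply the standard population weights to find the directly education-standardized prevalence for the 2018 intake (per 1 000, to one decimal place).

116.8

Standard weights: 0.78, 0.12, 0.10.
Standardized rate: 0.7800×25.5 + 0.1200×179.0 + 0.1000×754.5 = 116.8200 per 1 000.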